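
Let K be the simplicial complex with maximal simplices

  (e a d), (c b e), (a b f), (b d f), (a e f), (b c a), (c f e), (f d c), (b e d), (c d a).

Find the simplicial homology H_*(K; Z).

H_0 ≅ Z,  H_1 ≅ Z/2Z,  H_2 = 0.

We work with the vertex ordering a < b < c < d < e < f. The simplices of K, each written with vertices in increasing order, are:

  0-simplices (6): a, b, c, d, e, f
  1-simplices (15): ab, ac, ad, ae, af, bc, bd, be, bf, cd, ce, cf, de, df, ef
  2-simplices (10): abc, abf, acd, ade, aef, bce, bde, bdf, cdf, cef

so the chain groups are C_0 ≅ Z^6, C_1 ≅ Z^15, C_2 ≅ Z^10.

The boundary map ∂_1: C_1 → C_0 maps an edge to its endpoints' difference, ∂[p,q] = q − p. For instance
  ∂bd = d − b.
As a 6×15 matrix over Z this has rank 5, with invariant factors (1,1,1,1,1).

The boundary map ∂_2: C_2 → C_1 acts by ∂[p,q,r] = [q,r] − [p,r] + [p,q]. For instance
  ∂bde = de − be + bd,
  ∂acd = cd − ad + ac.
As a 15×10 matrix over Z this has rank 10, with invariant factors (1,1,1,1,1,1,1,1,1,2).

Computing H_k = (kernel of ∂_k) / (image of ∂_{k+1}):

  H_0: rank C_0 − rank ∂_1 = 6 − 5 = 1, and the invariant factors of ∂_1 are all 1, so H_0 = Z.
  H_1: rank ker ∂_1 − rank ∂_2 = (15 − 5) − 10 = 0, and ∂_2 has invariant factor 2 > 1, so H_1 = Z/2Z.
  H_2: rank ker ∂_2 − rank ∂_3 = (10 − 10) − 0 = 0, and there is no ∂_3, so H_2 = 0.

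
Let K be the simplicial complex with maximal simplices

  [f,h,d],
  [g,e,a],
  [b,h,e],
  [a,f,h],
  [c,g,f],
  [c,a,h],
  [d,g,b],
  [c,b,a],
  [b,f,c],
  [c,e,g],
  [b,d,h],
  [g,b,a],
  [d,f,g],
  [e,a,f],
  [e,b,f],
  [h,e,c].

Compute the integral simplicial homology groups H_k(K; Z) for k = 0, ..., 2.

H_0 ≅ Z,  H_1 ≅ Z^2,  H_2 ≅ Z.

Fix the vertex order a < b < c < d < e < f < g < h and write every simplex with vertices in increasing order. Then dim K = 2 and the simplices of K are:

  0-simplices (8): a, b, c, d, e, f, g, h
  1-simplices (24): ab, ac, ae, af, ag, ah, bc, bd, be, bf, bg, bh, ce, cf, cg, ch, df, dg, dh, ef, eg, eh, fg, fh
  2-simplices (16): abc, abg, ach, aef, aeg, afh, bcf, bdg, bdh, bef, beh, ceg, ceh, cfg, dfg, dfh

so the chain groups are C_0 ≅ Z^8, C_1 ≅ Z^24, C_2 ≅ Z^16.

∂_1: C_1 → C_0 sends each edge [p,q] (with p < q) to q − p. For instance
  ∂fh = h − f.
As a 8×24 matrix over Z this has rank 7, with invariant factors (1,1,1,1,1,1,1).

Boundary ∂_2: C_2 → C_1 maps a triangle to the signed sum of its edges. For instance
  ∂aeg = eg − ag + ae,
  ∂afh = fh − ah + af.
The 24×16 boundary matrix has rank 15 and Smith normal form diag(1,1,1,1,1,1,1,1,1,1,1,1,1,1,1).

Computing H_k = (kernel of ∂_k) / (image of ∂_{k+1}):

  H_0: rank C_0 − rank ∂_1 = 8 − 7 = 1, and the invariant factors of ∂_1 are all 1, so H_0 = Z.
  H_1: rank ker ∂_1 − rank ∂_2 = (24 − 7) − 15 = 2, and the invariant factors of ∂_2 are all 1, so H_1 = Z^2.
  H_2: rank ker ∂_2 − rank ∂_3 = (16 − 15) − 0 = 1, and there is no ∂_3, so H_2 = Z.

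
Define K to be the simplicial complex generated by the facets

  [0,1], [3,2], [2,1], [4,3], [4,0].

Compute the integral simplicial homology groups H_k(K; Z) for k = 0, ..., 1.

We work with the vertex ordering 0 < 1 < 2 < 3 < 4. The simplices of K, each written with vertices in increasing order, are:

  0-simplices (5): [0], [1], [2], [3], [4]
  1-simplices (5): [0,1], [0,4], [1,2], [2,3], [3,4]

Hence C_0 ≅ Z^5, C_1 ≅ Z^5.

∂_1: C_1 → C_0 is given by ∂[p,q] = [q] − [p]. For instance
  ∂[3,4] = [4] − [3].
This gives a 5×5 integer matrix of rank 4; reducing to Smith normal form yields diagonal entries (1,1,1,1).

Now H_k = ker ∂_k / im ∂_{k+1}, so:

  H_0: rank C_0 − rank ∂_1 = 5 − 4 = 1, and the invariant factors of ∂_1 are all 1, so H_0 ≅ Z.
  H_1: rank ker ∂_1 − rank ∂_2 = (5 − 4) − 0 = 1, and there is no ∂_2, so H_1 ≅ Z.

H_0 = Z,  H_1 = Z.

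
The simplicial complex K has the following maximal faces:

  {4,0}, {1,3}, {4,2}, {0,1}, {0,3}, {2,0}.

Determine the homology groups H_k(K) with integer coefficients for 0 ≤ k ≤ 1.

Take the total order 0 < 1 < 2 < 3 < 4 on the vertex set. Then K (dimension 1) consists of the simplices:

  0-simplices (5): [0], [1], [2], [3], [4]
  1-simplices (6): [0,1], [0,2], [0,3], [0,4], [1,3], [2,4]

giving chain groups C_0 ≅ Z^5, C_1 ≅ Z^6.

Boundary ∂_1: C_1 → C_0 is given by ∂[p,q] = [q] − [p]. For instance
  ∂[0,2] = [2] − [0].
As a 5×6 matrix over Z this has rank 4, with invariant factors (1,1,1,1).

Computing H_k = (kernel of ∂_k) / (image of ∂_{k+1}):

  H_0: rank C_0 − rank ∂_1 = 5 − 4 = 1, and the invariant factors of ∂_1 are all 1, so H_0 = Z.
  H_1: rank ker ∂_1 − rank ∂_2 = (6 − 4) − 0 = 2, and there is no ∂_2, so H_1 = Z^2.

As a check, the Euler characteristic is 5 − 6 = -1, which agrees with 1 − 2 = -1.

H_0 ≅ Z,  H_1 ≅ Z^2.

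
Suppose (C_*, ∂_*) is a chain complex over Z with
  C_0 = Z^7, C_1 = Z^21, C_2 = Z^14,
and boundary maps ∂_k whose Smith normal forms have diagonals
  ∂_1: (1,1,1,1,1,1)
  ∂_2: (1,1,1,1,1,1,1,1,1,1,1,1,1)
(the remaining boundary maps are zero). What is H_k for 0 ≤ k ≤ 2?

H_0: b_0 = 7 − 0 − 6 = 1; torsion from ∂_1 factors > 1: none. So H_0 = Z.
H_1: b_1 = 21 − 6 − 13 = 2; torsion from ∂_2 factors > 1: none. So H_1 = Z^2.
H_2: b_2 = 14 − 13 − 0 = 1; torsion from ∂_3 factors > 1: none. So H_2 = Z.

H_0 = Z,  H_1 = Z^2,  H_2 = Z.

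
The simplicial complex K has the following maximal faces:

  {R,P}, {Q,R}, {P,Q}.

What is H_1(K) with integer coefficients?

H_1 = Z.

Take the total order P < Q < R on the vertex set. Then K (dimension 1) consists of the simplices:

  0-simplices (3): P, Q, R
  1-simplices (3): PQ, PR, QR

Hence C_0 ≅ Z^3, C_1 ≅ Z^3.

∂_1: C_1 → C_0 is given by ∂[p,q] = [q] − [p]. For instance
  ∂PQ = Q − P.
The 3×3 boundary matrix has rank 2 and Smith normal form diag(1,1).

Reading off H_k = ker ∂_k / im ∂_{k+1}:

  H_1: rank ker ∂_1 − rank ∂_2 = (3 − 2) − 0 = 1, and there is no ∂_2, so H_1 = Z.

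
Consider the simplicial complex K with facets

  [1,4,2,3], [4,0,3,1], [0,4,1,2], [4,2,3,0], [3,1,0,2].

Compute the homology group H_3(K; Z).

Order the vertices as 0 < 1 < 2 < 3 < 4. Listing each simplex with vertices in this order, K has dimension 3 with simplices:

  0-simplices (5): [0], [1], [2], [3], [4]
  1-simplices (10): [0,1], [0,2], [0,3], [0,4], [1,2], [1,3], [1,4], [2,3], [2,4], [3,4]
  2-simplices (10): [0,1,2], [0,1,3], [0,1,4], [0,2,3], [0,2,4], [0,3,4], [1,2,3], [1,2,4], [1,3,4], [2,3,4]
  3-simplices (5): [0,1,2,3], [0,1,2,4], [0,1,3,4], [0,2,3,4], [1,2,3,4]

Hence C_0 ≅ Z^5, C_1 ≅ Z^10, C_2 ≅ Z^10, C_3 ≅ Z^5.

∂_1: C_1 → C_0 maps an edge to its endpoints' difference, ∂[p,q] = q − p. For instance
  ∂[0,4] = [4] − [0].
This gives a 5×10 integer matrix of rank 4; reducing to Smith normal form yields diagonal entries (1,1,1,1).

Boundary ∂_2: C_2 → C_1 acts by ∂[p,q,r] = [q,r] − [p,r] + [p,q]. For instance
  ∂[0,1,2] = [1,2] − [0,2] + [0,1],
  ∂[2,3,4] = [3,4] − [2,4] + [2,3].
The 10×10 boundary matrix has rank 6 and Smith normal form diag(1,1,1,1,1,1).

Boundary ∂_3: C_3 → C_2 sends each 3-simplex σ to the alternating sum Σ_i (−1)^i (σ with its i-th vertex removed). For instance
  ∂[0,1,3,4] = [1,3,4] − [0,3,4] + [0,1,4] − [0,1,3],
  ∂[0,1,2,3] = [1,2,3] − [0,2,3] + [0,1,3] − [0,1,2].
The 10×5 boundary matrix has rank 4 and Smith normal form diag(1,1,1,1).

Computing H_k = (kernel of ∂_k) / (image of ∂_{k+1}):

  H_3: rank ker ∂_3 − rank ∂_4 = (5 − 4) − 0 = 1, and there is no ∂_4, so H_3 = Z.

(K is a triangulation of the 3-sphere S^3.)

H_3 = Z.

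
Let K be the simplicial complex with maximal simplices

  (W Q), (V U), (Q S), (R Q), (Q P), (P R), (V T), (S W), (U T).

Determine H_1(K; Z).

H_1 ≅ Z^3.

K has 8 vertices, 9 edges.
rank ∂_1 = 6, rank ∂_2 = 0 ⇒ b_1 = 9 − 6 − 0 = 3. So H_1 = Z^3.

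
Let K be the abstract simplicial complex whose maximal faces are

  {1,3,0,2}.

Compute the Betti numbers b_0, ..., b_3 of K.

We work with the vertex ordering 0 < 1 < 2 < 3. The simplices of K, each written with vertices in increasing order, are:

  0-simplices (4): [0], [1], [2], [3]
  1-simplices (6): [0,1], [0,2], [0,3], [1,2], [1,3], [2,3]
  2-simplices (4): [0,1,2], [0,1,3], [0,2,3], [1,2,3]
  3-simplices (1): [0,1,2,3]

so the chain groups are C_0 ≅ Z^4, C_1 ≅ Z^6, C_2 ≅ Z^4, C_3 ≅ Z^1.

The boundary map ∂_1: C_1 → C_0 is given by ∂[p,q] = [q] − [p].
The resulting 4×6 matrix has rank 3, and its Smith normal form has invariant factors (1,1,1).

∂_2: C_2 → C_1 acts by ∂[p,q,r] = [q,r] − [p,r] + [p,q]. For instance
  ∂[0,1,2] = [1,2] − [0,2] + [0,1],
  ∂[0,1,3] = [1,3] − [0,3] + [0,1].
This gives a 6×4 integer matrix of rank 3; reducing to Smith normal form yields diagonal entries (1,1,1).

Boundary ∂_3: C_3 → C_2 sends each 3-simplex σ to the alternating sum Σ_i (−1)^i (σ with its i-th vertex removed). For instance
  ∂[0,1,2,3] = [1,2,3] − [0,2,3] + [0,1,3] − [0,1,2].
The resulting 4×1 matrix has rank 1, and its Smith normal form has invariant factors (1).

Now H_k = ker ∂_k / im ∂_{k+1}, so:

  H_0: rank C_0 − rank ∂_1 = 4 − 3 = 1, and the invariant factors of ∂_1 are all 1, so H_0 = Z.
  H_1: rank ker ∂_1 − rank ∂_2 = (6 − 3) − 3 = 0, and the invariant factors of ∂_2 are all 1, so H_1 = 0.
  H_2: rank ker ∂_2 − rank ∂_3 = (4 − 3) − 1 = 0, and the invariant factors of ∂_3 are all 1, so H_2 = 0.
  H_3: rank ker ∂_3 − rank ∂_4 = (1 − 1) − 0 = 0, and there is no ∂_4, so H_3 = 0.

Hence the Betti numbers are b_0 = 1, b_1 = 0, b_2 = 0, b_3 = 0.

b_0 = 1, b_1 = 0, b_2 = 0, b_3 = 0.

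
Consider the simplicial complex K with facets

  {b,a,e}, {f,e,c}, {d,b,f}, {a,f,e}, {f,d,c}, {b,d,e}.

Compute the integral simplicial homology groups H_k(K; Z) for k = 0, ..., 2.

Fix the vertex order a < b < c < d < e < f and write every simplex with vertices in increasing order. Then dim K = 2 and the simplices of K are:

  0-simplices (6): a, b, c, d, e, f
  1-simplices (12): ab, ae, af, bd, be, bf, cd, ce, cf, de, df, ef
  2-simplices (6): abe, aef, bde, bdf, cdf, cef

so the chain groups are C_0 ≅ Z^6, C_1 ≅ Z^12, C_2 ≅ Z^6.

Boundary ∂_1: C_1 → C_0 maps an edge to its endpoints' difference, ∂[p,q] = q − p.
The resulting 6×12 matrix has rank 5, and its Smith normal form has invariant factors (1,1,1,1,1).

Boundary ∂_2: C_2 → C_1 maps a triangle to the signed sum of its edges. For instance
  ∂bdf = df − bf + bd,
  ∂cdf = df − cf + cd.
As a 12×6 matrix over Z this has rank 6, with invariant factors (1,1,1,1,1,1).

Now H_k = ker ∂_k / im ∂_{k+1}, so:

  H_0: rank C_0 − rank ∂_1 = 6 − 5 = 1, and the invariant factors of ∂_1 are all 1, so H_0 = Z.
  H_1: rank ker ∂_1 − rank ∂_2 = (12 − 5) − 6 = 1, and the invariant factors of ∂_2 are all 1, so H_1 = Z.
  H_2: rank ker ∂_2 − rank ∂_3 = (6 − 6) − 0 = 0, and there is no ∂_3, so H_2 = 0.

(K is a triangulation of the cylinder S^1 x I.)

H_0 ≅ Z,  H_1 ≅ Z,  H_2 = 0.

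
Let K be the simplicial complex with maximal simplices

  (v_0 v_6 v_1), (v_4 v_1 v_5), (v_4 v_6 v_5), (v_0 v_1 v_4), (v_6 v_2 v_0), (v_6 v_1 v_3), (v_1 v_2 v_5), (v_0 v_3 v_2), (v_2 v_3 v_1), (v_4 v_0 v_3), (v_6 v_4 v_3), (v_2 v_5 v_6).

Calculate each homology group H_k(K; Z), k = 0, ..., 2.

Take the total order v_0 < v_1 < v_2 < v_3 < v_4 < v_5 < v_6 on the vertex set. Then K (dimension 2) consists of the simplices:

  0-simplices (7): [v_0], [v_1], [v_2], [v_3], [v_4], [v_5], [v_6]
  1-simplices (18): (18 of them)
  2-simplices (12): (12 of them)

Hence C_0 ≅ Z^7, C_1 ≅ Z^18, C_2 ≅ Z^12.

∂_1: C_1 → C_0 sends each edge [p,q] (with p < q) to q − p.
The 7×18 boundary matrix has rank 6 and Smith normal form diag(1,1,1,1,1,1).

The boundary map ∂_2: C_2 → C_1 sends each 2-simplex [p,q,r] to [q,r] − [p,r] + [p,q]. For instance
  ∂[v_4,v_5,v_6] = [v_5,v_6] − [v_4,v_6] + [v_4,v_5],
  ∂[v_3,v_4,v_6] = [v_4,v_6] − [v_3,v_6] + [v_3,v_4].
The 18×12 boundary matrix has rank 12 and Smith normal form diag(1,1,1,1,1,1,1,1,1,1,1,2).

From H_k ≅ ker(∂_k) / im(∂_{k+1}) we obtain:

  H_0: rank C_0 − rank ∂_1 = 7 − 6 = 1, and the invariant factors of ∂_1 are all 1, so H_0 ≅ Z.
  H_1: rank ker ∂_1 − rank ∂_2 = (18 − 6) − 12 = 0, and ∂_2 has invariant factor 2 > 1, so H_1 ≅ Z/2Z.
  H_2: rank ker ∂_2 − rank ∂_3 = (12 − 12) − 0 = 0, and there is no ∂_3, so H_2 ≅ 0.

As a check, the Euler characteristic is 7 − 18 + 12 = 1, which agrees with 1 − 0 + 0 = 1.

H_0 ≅ Z,  H_1 ≅ Z/2Z,  H_2 = 0.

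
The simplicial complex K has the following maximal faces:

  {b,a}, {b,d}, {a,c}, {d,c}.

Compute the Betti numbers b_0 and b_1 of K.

K has 4 vertices, 4 edges.
rank ∂_0 = 0, rank ∂_1 = 3 ⇒ b_0 = 4 − 0 − 3 = 1; all invariant factors of ∂_1 are 1 so no torsion. So H_0 ≅ Z.
rank ∂_1 = 3, rank ∂_2 = 0 ⇒ b_1 = 4 − 3 − 0 = 1. So H_1 ≅ Z.

b_0 = 1, b_1 = 1.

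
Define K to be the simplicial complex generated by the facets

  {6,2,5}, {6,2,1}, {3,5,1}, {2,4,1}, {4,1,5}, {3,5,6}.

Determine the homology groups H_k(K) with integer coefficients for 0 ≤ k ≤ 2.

K has 6 vertices, 12 edges, 6 triangles.
rank ∂_0 = 0, rank ∂_1 = 5 ⇒ b_0 = 6 − 0 − 5 = 1; all invariant factors of ∂_1 are 1 so no torsion. So H_0 ≅ Z.
rank ∂_1 = 5, rank ∂_2 = 6 ⇒ b_1 = 12 − 5 − 6 = 1; all invariant factors of ∂_2 are 1 so no torsion. So H_1 ≅ Z.
rank ∂_2 = 6, rank ∂_3 = 0 ⇒ b_2 = 6 − 6 − 0 = 0. So H_2 ≅ 0.

H_0 ≅ Z,  H_1 ≅ Z,  H_2 = 0.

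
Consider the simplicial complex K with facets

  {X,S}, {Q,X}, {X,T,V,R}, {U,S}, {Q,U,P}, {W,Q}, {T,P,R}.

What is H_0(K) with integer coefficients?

Take the total order P < Q < R < S < T < U < V < W < X on the vertex set. Then K (dimension 3) consists of the simplices:

  0-simplices (9): P, Q, R, S, T, U, V, W, X
  1-simplices (15): PQ, PR, PT, PU, QU, QW, QX, RT, RV, RX, SU, SX, TV, TX, VX
  2-simplices (6): PQU, PRT, RTV, RTX, RVX, TVX
  3-simplices (1): RTVX

giving chain groups C_0 ≅ Z^9, C_1 ≅ Z^15, C_2 ≅ Z^6, C_3 ≅ Z^1.

The boundary map ∂_1: C_1 → C_0 is given by ∂[p,q] = [q] − [p]. For instance
  ∂RT = T − R.
As a 9×15 matrix over Z this has rank 8, with invariant factors (1,1,1,1,1,1,1,1).

The boundary map ∂_2: C_2 → C_1 acts by ∂[p,q,r] = [q,r] − [p,r] + [p,q]. For instance
  ∂PQU = QU − PU + PQ,
  ∂RTX = TX − RX + RT.
The resulting 15×6 matrix has rank 5, and its Smith normal form has invariant factors (1,1,1,1,1).

∂_3: C_3 → C_2 sends each 3-simplex σ to the alternating sum Σ_i (−1)^i (σ with its i-th vertex removed). For instance
  ∂RTVX = TVX − RVX + RTX − RTV.
This gives a 6×1 integer matrix of rank 1; reducing to Smith normal form yields diagonal entries (1).

Computing H_k = (kernel of ∂_k) / (image of ∂_{k+1}):

  H_0: rank C_0 − rank ∂_1 = 9 − 8 = 1, and the invariant factors of ∂_1 are all 1, so H_0 = Z.

H_0 ≅ Z.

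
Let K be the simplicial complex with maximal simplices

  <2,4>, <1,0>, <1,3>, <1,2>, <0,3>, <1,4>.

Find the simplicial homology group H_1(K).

K has 5 vertices, 6 edges.
rank ∂_1 = 4, rank ∂_2 = 0 ⇒ b_1 = 6 − 4 − 0 = 2. So H_1 = Z^2.

H_1 ≅ Z^2.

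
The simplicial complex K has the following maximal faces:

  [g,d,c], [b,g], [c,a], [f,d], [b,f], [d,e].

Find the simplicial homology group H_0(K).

H_0 ≅ Z.

We work with the vertex ordering a < b < c < d < e < f < g. The simplices of K, each written with vertices in increasing order, are:

  0-simplices (7): a, b, c, d, e, f, g
  1-simplices (8): ac, bf, bg, cd, cg, de, df, dg
  2-simplices (1): cdg

so the chain groups are C_0 ≅ Z^7, C_1 ≅ Z^8, C_2 ≅ Z^1.

∂_1: C_1 → C_0 sends each edge [p,q] (with p < q) to q − p.
The 7×8 boundary matrix has rank 6 and Smith normal form diag(1,1,1,1,1,1).

Boundary ∂_2: C_2 → C_1 acts by ∂[p,q,r] = [q,r] − [p,r] + [p,q]. For instance
  ∂cdg = dg − cg + cd.
As a 8×1 matrix over Z this has rank 1, with invariant factors (1).

Computing H_k = (kernel of ∂_k) / (image of ∂_{k+1}):

  H_0: rank C_0 − rank ∂_1 = 7 − 6 = 1, and the invariant factors of ∂_1 are all 1, so H_0 = Z.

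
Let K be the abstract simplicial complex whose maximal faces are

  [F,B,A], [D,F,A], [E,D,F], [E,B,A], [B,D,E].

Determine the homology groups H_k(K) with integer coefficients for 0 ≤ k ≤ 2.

H_0 ≅ Z,  H_1 ≅ Z,  H_2 = 0.

Fix the vertex order A < B < D < E < F and write every simplex with vertices in increasing order. Then dim K = 2 and the simplices of K are:

  0-simplices (5): A, B, D, E, F
  1-simplices (10): AB, AD, AE, AF, BD, BE, BF, DE, DF, EF
  2-simplices (5): ABE, ABF, ADF, BDE, DEF

so the chain groups are C_0 ≅ Z^5, C_1 ≅ Z^10, C_2 ≅ Z^5.

The boundary map ∂_1: C_1 → C_0 maps an edge to its endpoints' difference, ∂[p,q] = q − p. For instance
  ∂BD = D − B.
This gives a 5×10 integer matrix of rank 4; reducing to Smith normal form yields diagonal entries (1,1,1,1).

∂_2: C_2 → C_1 sends each 2-simplex [p,q,r] to [q,r] − [p,r] + [p,q]. For instance
  ∂DEF = EF − DF + DE,
  ∂BDE = DE − BE + BD.
This gives a 10×5 integer matrix of rank 5; reducing to Smith normal form yields diagonal entries (1,1,1,1,1).

Reading off H_k = ker ∂_k / im ∂_{k+1}:

  H_0: rank C_0 − rank ∂_1 = 5 − 4 = 1, and the invariant factors of ∂_1 are all 1, so H_0 ≅ Z.
  H_1: rank ker ∂_1 − rank ∂_2 = (10 − 4) − 5 = 1, and the invariant factors of ∂_2 are all 1, so H_1 ≅ Z.
  H_2: rank ker ∂_2 − rank ∂_3 = (5 − 5) − 0 = 0, and there is no ∂_3, so H_2 ≅ 0.

As a check, the Euler characteristic is 5 − 10 + 5 = 0, which agrees with 1 − 1 + 0 = 0.
(K is a triangulation of the Möbius band.)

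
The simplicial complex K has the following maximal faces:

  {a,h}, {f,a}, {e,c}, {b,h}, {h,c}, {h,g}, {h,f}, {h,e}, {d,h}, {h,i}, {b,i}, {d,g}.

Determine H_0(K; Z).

Order the vertices as a < b < c < d < e < f < g < h < i. Listing each simplex with vertices in this order, K has dimension 1 with simplices:

  0-simplices (9): a, b, c, d, e, f, g, h, i
  1-simplices (12): af, ah, bh, bi, ce, ch, dg, dh, eh, fh, gh, hi

giving chain groups C_0 ≅ Z^9, C_1 ≅ Z^12.

Boundary ∂_1: C_1 → C_0 is given by ∂[p,q] = [q] − [p].
The 9×12 boundary matrix has rank 8 and Smith normal form diag(1,1,1,1,1,1,1,1).

Now H_k = ker ∂_k / im ∂_{k+1}, so:

  H_0: rank C_0 − rank ∂_1 = 9 − 8 = 1, and the invariant factors of ∂_1 are all 1, so H_0 ≅ Z.

(K is a triangulation of a wedge of 4 circles.)

H_0 ≅ Z.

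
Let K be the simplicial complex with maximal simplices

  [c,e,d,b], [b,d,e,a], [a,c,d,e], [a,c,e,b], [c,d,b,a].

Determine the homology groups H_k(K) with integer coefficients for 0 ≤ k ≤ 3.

H_0 = Z,  H_1 = 0,  H_2 = 0,  H_3 = Z.

Take the total order a < b < c < d < e on the vertex set. Then K (dimension 3) consists of the simplices:

  0-simplices (5): a, b, c, d, e
  1-simplices (10): ab, ac, ad, ae, bc, bd, be, cd, ce, de
  2-simplices (10): abc, abd, abe, acd, ace, ade, bcd, bce, bde, cde
  3-simplices (5): abcd, abce, abde, acde, bcde

Hence C_0 ≅ Z^5, C_1 ≅ Z^10, C_2 ≅ Z^10, C_3 ≅ Z^5.

Boundary ∂_1: C_1 → C_0 sends each edge [p,q] (with p < q) to q − p.
The resulting 5×10 matrix has rank 4, and its Smith normal form has invariant factors (1,1,1,1).

∂_2: C_2 → C_1 maps a triangle to the signed sum of its edges. For instance
  ∂bcd = cd − bd + bc,
  ∂abd = bd − ad + ab.
The 10×10 boundary matrix has rank 6 and Smith normal form diag(1,1,1,1,1,1).

∂_3: C_3 → C_2 sends each 3-simplex σ to the alternating sum Σ_i (−1)^i (σ with its i-th vertex removed). For instance
  ∂abce = bce − ace + abe − abc,
  ∂abcd = bcd − acd + abd − abc.
This gives a 10×5 integer matrix of rank 4; reducing to Smith normal form yields diagonal entries (1,1,1,1).

From H_k ≅ ker(∂_k) / im(∂_{k+1}) we obtain:

  H_0: rank C_0 − rank ∂_1 = 5 − 4 = 1, and the invariant factors of ∂_1 are all 1, so H_0 ≅ Z.
  H_1: rank ker ∂_1 − rank ∂_2 = (10 − 4) − 6 = 0, and the invariant factors of ∂_2 are all 1, so H_1 ≅ 0.
  H_2: rank ker ∂_2 − rank ∂_3 = (10 − 6) − 4 = 0, and the invariant factors of ∂_3 are all 1, so H_2 ≅ 0.
  H_3: rank ker ∂_3 − rank ∂_4 = (5 − 4) − 0 = 1, and there is no ∂_4, so H_3 ≅ Z.

(K is a triangulation of the 3-sphere S^3.)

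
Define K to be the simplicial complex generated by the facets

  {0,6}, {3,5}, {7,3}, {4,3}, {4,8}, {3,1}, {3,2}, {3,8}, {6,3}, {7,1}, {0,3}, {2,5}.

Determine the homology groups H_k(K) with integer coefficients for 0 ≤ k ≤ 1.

Order the vertices as 0 < 1 < 2 < 3 < 4 < 5 < 6 < 7 < 8. Listing each simplex with vertices in this order, K has dimension 1 with simplices:

  0-simplices (9): [0], [1], [2], [3], [4], [5], [6], [7], [8]
  1-simplices (12): [0,3], [0,6], [1,3], [1,7], [2,3], [2,5], [3,4], [3,5], [3,6], [3,7], [3,8], [4,8]

so the chain groups are C_0 ≅ Z^9, C_1 ≅ Z^12.

Boundary ∂_1: C_1 → C_0 sends each edge [p,q] (with p < q) to q − p. For instance
  ∂[0,6] = [6] − [0].
As a 9×12 matrix over Z this has rank 8, with invariant factors (1,1,1,1,1,1,1,1).

Now H_k = ker ∂_k / im ∂_{k+1}, so:

  H_0: rank C_0 − rank ∂_1 = 9 − 8 = 1, and the invariant factors of ∂_1 are all 1, so H_0 ≅ Z.
  H_1: rank ker ∂_1 − rank ∂_2 = (12 − 8) − 0 = 4, and there is no ∂_2, so H_1 ≅ Z^4.

(K is a triangulation of a wedge of 4 circles.)

H_0 ≅ Z,  H_1 ≅ Z^4.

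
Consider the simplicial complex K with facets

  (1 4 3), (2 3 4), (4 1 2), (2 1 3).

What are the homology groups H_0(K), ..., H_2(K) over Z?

Fix the vertex order 1 < 2 < 3 < 4 and write every simplex with vertices in increasing order. Then dim K = 2 and the simplices of K are:

  0-simplices (4): [1], [2], [3], [4]
  1-simplices (6): [1,2], [1,3], [1,4], [2,3], [2,4], [3,4]
  2-simplices (4): [1,2,3], [1,2,4], [1,3,4], [2,3,4]

giving chain groups C_0 ≅ Z^4, C_1 ≅ Z^6, C_2 ≅ Z^4.

∂_1: C_1 → C_0 sends each edge [p,q] (with p < q) to q − p.
The resulting 4×6 matrix has rank 3, and its Smith normal form has invariant factors (1,1,1).

Boundary ∂_2: C_2 → C_1 maps a triangle to the signed sum of its edges. For instance
  ∂[1,2,4] = [2,4] − [1,4] + [1,2],
  ∂[1,2,3] = [2,3] − [1,3] + [1,2].
The resulting 6×4 matrix has rank 3, and its Smith normal form has invariant factors (1,1,1).

Reading off H_k = ker ∂_k / im ∂_{k+1}:

  H_0: rank C_0 − rank ∂_1 = 4 − 3 = 1, and the invariant factors of ∂_1 are all 1, so H_0 ≅ Z.
  H_1: rank ker ∂_1 − rank ∂_2 = (6 − 3) − 3 = 0, and the invariant factors of ∂_2 are all 1, so H_1 ≅ 0.
  H_2: rank ker ∂_2 − rank ∂_3 = (4 − 3) − 0 = 1, and there is no ∂_3, so H_2 ≅ Z.

H_0 = Z,  H_1 = 0,  H_2 = Z.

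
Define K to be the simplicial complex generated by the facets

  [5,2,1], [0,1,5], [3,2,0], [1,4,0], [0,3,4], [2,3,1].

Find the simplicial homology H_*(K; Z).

H_0 = Z,  H_1 = Z,  H_2 = 0.

Take the total order 0 < 1 < 2 < 3 < 4 < 5 on the vertex set. Then K (dimension 2) consists of the simplices:

  0-simplices (6): [0], [1], [2], [3], [4], [5]
  1-simplices (12): [0,1], [0,2], [0,3], [0,4], [0,5], [1,2], [1,3], [1,4], [1,5], [2,3], [2,5], [3,4]
  2-simplices (6): [0,1,4], [0,1,5], [0,2,3], [0,3,4], [1,2,3], [1,2,5]

Hence C_0 ≅ Z^6, C_1 ≅ Z^12, C_2 ≅ Z^6.

∂_1: C_1 → C_0 is given by ∂[p,q] = [q] − [p]. For instance
  ∂[1,4] = [4] − [1].
The resulting 6×12 matrix has rank 5, and its Smith normal form has invariant factors (1,1,1,1,1).

The boundary map ∂_2: C_2 → C_1 maps a triangle to the signed sum of its edges. For instance
  ∂[0,3,4] = [3,4] − [0,4] + [0,3],
  ∂[0,2,3] = [2,3] − [0,3] + [0,2].
This gives a 12×6 integer matrix of rank 6; reducing to Smith normal form yields diagonal entries (1,1,1,1,1,1).

Now H_k = ker ∂_k / im ∂_{k+1}, so:

  H_0: rank C_0 − rank ∂_1 = 6 − 5 = 1, and the invariant factors of ∂_1 are all 1, so H_0 = Z.
  H_1: rank ker ∂_1 − rank ∂_2 = (12 − 5) − 6 = 1, and the invariant factors of ∂_2 are all 1, so H_1 = Z.
  H_2: rank ker ∂_2 − rank ∂_3 = (6 − 6) − 0 = 0, and there is no ∂_3, so H_2 = 0.

(K is a triangulation of the cylinder S^1 x I.)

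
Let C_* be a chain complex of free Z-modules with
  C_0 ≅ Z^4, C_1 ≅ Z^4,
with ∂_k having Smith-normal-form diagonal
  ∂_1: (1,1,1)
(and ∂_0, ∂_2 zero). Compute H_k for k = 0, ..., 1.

H_0 = Z,  H_1 = Z.

H_0: b_0 = 4 − 0 − 3 = 1; torsion from ∂_1 factors > 1: none. So H_0 = Z.
H_1: b_1 = 4 − 3 − 0 = 1; torsion from ∂_2 factors > 1: none. So H_1 = Z.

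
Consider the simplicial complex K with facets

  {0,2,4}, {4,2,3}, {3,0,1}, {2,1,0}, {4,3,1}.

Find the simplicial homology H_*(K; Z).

H_0 ≅ Z,  H_1 ≅ Z,  H_2 = 0.

Take the total order 0 < 1 < 2 < 3 < 4 on the vertex set. Then K (dimension 2) consists of the simplices:

  0-simplices (5): [0], [1], [2], [3], [4]
  1-simplices (10): [0,1], [0,2], [0,3], [0,4], [1,2], [1,3], [1,4], [2,3], [2,4], [3,4]
  2-simplices (5): [0,1,2], [0,1,3], [0,2,4], [1,3,4], [2,3,4]

so the chain groups are C_0 ≅ Z^5, C_1 ≅ Z^10, C_2 ≅ Z^5.

Boundary ∂_1: C_1 → C_0 is given by ∂[p,q] = [q] − [p].
As a 5×10 matrix over Z this has rank 4, with invariant factors (1,1,1,1).

The boundary map ∂_2: C_2 → C_1 acts by ∂[p,q,r] = [q,r] − [p,r] + [p,q]. For instance
  ∂[0,1,2] = [1,2] − [0,2] + [0,1],
  ∂[0,1,3] = [1,3] − [0,3] + [0,1].
This gives a 10×5 integer matrix of rank 5; reducing to Smith normal form yields diagonal entries (1,1,1,1,1).

Computing H_k = (kernel of ∂_k) / (image of ∂_{k+1}):

  H_0: rank C_0 − rank ∂_1 = 5 − 4 = 1, and the invariant factors of ∂_1 are all 1, so H_0 ≅ Z.
  H_1: rank ker ∂_1 − rank ∂_2 = (10 − 4) − 5 = 1, and the invariant factors of ∂_2 are all 1, so H_1 ≅ Z.
  H_2: rank ker ∂_2 − rank ∂_3 = (5 − 5) − 0 = 0, and there is no ∂_3, so H_2 ≅ 0.

As a check, the Euler characteristic is 5 − 10 + 5 = 0, which agrees with 1 − 1 + 0 = 0.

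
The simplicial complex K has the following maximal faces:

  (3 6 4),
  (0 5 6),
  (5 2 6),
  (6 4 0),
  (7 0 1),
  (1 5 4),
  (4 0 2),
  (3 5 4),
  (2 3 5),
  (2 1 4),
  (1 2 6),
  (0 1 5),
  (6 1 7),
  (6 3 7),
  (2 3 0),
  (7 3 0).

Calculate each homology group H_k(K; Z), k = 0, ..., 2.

H_0 = Z,  H_1 = Z^2,  H_2 = Z.

K has 8 vertices, 24 edges, 16 triangles.
rank ∂_0 = 0, rank ∂_1 = 7 ⇒ b_0 = 8 − 0 − 7 = 1; all invariant factors of ∂_1 are 1 so no torsion. So H_0 = Z.
rank ∂_1 = 7, rank ∂_2 = 15 ⇒ b_1 = 24 − 7 − 15 = 2; all invariant factors of ∂_2 are 1 so no torsion. So H_1 = Z^2.
rank ∂_2 = 15, rank ∂_3 = 0 ⇒ b_2 = 16 − 15 − 0 = 1. So H_2 = Z.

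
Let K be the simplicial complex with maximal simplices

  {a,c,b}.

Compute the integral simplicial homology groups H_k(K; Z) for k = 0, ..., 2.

K has 3 vertices, 3 edges, 1 triangle.
rank ∂_0 = 0, rank ∂_1 = 2 ⇒ b_0 = 3 − 0 − 2 = 1; all invariant factors of ∂_1 are 1 so no torsion. So H_0 = Z.
rank ∂_1 = 2, rank ∂_2 = 1 ⇒ b_1 = 3 − 2 − 1 = 0; all invariant factors of ∂_2 are 1 so no torsion. So H_1 = 0.
rank ∂_2 = 1, rank ∂_3 = 0 ⇒ b_2 = 1 − 1 − 0 = 0. So H_2 = 0.

H_0 ≅ Z,  H_1 = 0,  H_2 = 0.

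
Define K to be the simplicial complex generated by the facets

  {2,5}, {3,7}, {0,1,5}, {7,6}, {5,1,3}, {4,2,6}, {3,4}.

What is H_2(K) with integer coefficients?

We work with the vertex ordering 0 < 1 < 2 < 3 < 4 < 5 < 6 < 7. The simplices of K, each written with vertices in increasing order, are:

  0-simplices (8): [0], [1], [2], [3], [4], [5], [6], [7]
  1-simplices (12): [0,1], [0,5], [1,3], [1,5], [2,4], [2,5], [2,6], [3,4], [3,5], [3,7], [4,6], [6,7]
  2-simplices (3): [0,1,5], [1,3,5], [2,4,6]

so the chain groups are C_0 ≅ Z^8, C_1 ≅ Z^12, C_2 ≅ Z^3.

Boundary ∂_1: C_1 → C_0 maps an edge to its endpoints' difference, ∂[p,q] = q − p. For instance
  ∂[3,7] = [7] − [3].
The resulting 8×12 matrix has rank 7, and its Smith normal form has invariant factors (1,1,1,1,1,1,1).

Boundary ∂_2: C_2 → C_1 sends each 2-simplex [p,q,r] to [q,r] − [p,r] + [p,q]. For instance
  ∂[0,1,5] = [1,5] − [0,5] + [0,1],
  ∂[2,4,6] = [4,6] − [2,6] + [2,4].
This gives a 12×3 integer matrix of rank 3; reducing to Smith normal form yields diagonal entries (1,1,1).

Computing H_k = (kernel of ∂_k) / (image of ∂_{k+1}):

  H_2: rank ker ∂_2 − rank ∂_3 = (3 − 3) − 0 = 0, and there is no ∂_3, so H_2 ≅ 0.

H_2 = 0.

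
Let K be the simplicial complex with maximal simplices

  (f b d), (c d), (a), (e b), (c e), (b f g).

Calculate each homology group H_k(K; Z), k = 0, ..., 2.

Order the vertices as a < b < c < d < e < f < g. Listing each simplex with vertices in this order, K has dimension 2 with simplices:

  0-simplices (7): a, b, c, d, e, f, g
  1-simplices (8): bd, be, bf, bg, cd, ce, df, fg
  2-simplices (2): bdf, bfg

so the chain groups are C_0 ≅ Z^7, C_1 ≅ Z^8, C_2 ≅ Z^2.

The boundary map ∂_1: C_1 → C_0 sends each edge [p,q] (with p < q) to q − p. For instance
  ∂ce = e − c.
The resulting 7×8 matrix has rank 5, and its Smith normal form has invariant factors (1,1,1,1,1).

∂_2: C_2 → C_1 acts by ∂[p,q,r] = [q,r] − [p,r] + [p,q]. For instance
  ∂bdf = df − bf + bd,
  ∂bfg = fg − bg + bf.
This gives a 8×2 integer matrix of rank 2; reducing to Smith normal form yields diagonal entries (1,1).

Now H_k = ker ∂_k / im ∂_{k+1}, so:

  H_0: rank C_0 − rank ∂_1 = 7 − 5 = 2, and the invariant factors of ∂_1 are all 1, so H_0 = Z^2.
  H_1: rank ker ∂_1 − rank ∂_2 = (8 − 5) − 2 = 1, and the invariant factors of ∂_2 are all 1, so H_1 = Z.
  H_2: rank ker ∂_2 − rank ∂_3 = (2 − 2) − 0 = 0, and there is no ∂_3, so H_2 = 0.

As a check, the Euler characteristic is 7 − 8 + 2 = 1, which agrees with 2 − 1 + 0 = 1.

H_0 ≅ Z^2,  H_1 ≅ Z,  H_2 = 0.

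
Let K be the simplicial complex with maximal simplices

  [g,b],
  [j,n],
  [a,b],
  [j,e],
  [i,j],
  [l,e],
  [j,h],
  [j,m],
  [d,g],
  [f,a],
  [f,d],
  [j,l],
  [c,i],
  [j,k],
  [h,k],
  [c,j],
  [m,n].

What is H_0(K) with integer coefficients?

Order the vertices as a < b < c < d < e < f < g < h < i < j < k < l < m < n. Listing each simplex with vertices in this order, K has dimension 1 with simplices:

  0-simplices (14): a, b, c, d, e, f, g, h, i, j, k, l, m, n
  1-simplices (17): ab, af, bg, ci, cj, df, dg, ej, el, hj, hk, ij, jk, jl, jm, jn, mn

giving chain groups C_0 ≅ Z^14, C_1 ≅ Z^17.

∂_1: C_1 → C_0 sends each edge [p,q] (with p < q) to q − p.
This gives a 14×17 integer matrix of rank 12; reducing to Smith normal form yields diagonal entries (1,1,1,1,1,1,1,1,1,1,1,1).

Reading off H_k = ker ∂_k / im ∂_{k+1}:

  H_0: rank C_0 − rank ∂_1 = 14 − 12 = 2, and the invariant factors of ∂_1 are all 1, so H_0 = Z^2.

(K is a triangulation of the disjoint union of a wedge of 4 circles and the circle S^1.)

H_0 = Z^2.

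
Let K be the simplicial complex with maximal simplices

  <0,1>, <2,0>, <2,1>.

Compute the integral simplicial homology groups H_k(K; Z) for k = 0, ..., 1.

Fix the vertex order 0 < 1 < 2 and write every simplex with vertices in increasing order. Then dim K = 1 and the simplices of K are:

  0-simplices (3): [0], [1], [2]
  1-simplices (3): [0,1], [0,2], [1,2]

giving chain groups C_0 ≅ Z^3, C_1 ≅ Z^3.

The boundary map ∂_1: C_1 → C_0 is given by ∂[p,q] = [q] − [p]. For instance
  ∂[0,2] = [2] − [0].
As a 3×3 matrix over Z this has rank 2, with invariant factors (1,1).

Now H_k = ker ∂_k / im ∂_{k+1}, so:

  H_0: rank C_0 − rank ∂_1 = 3 − 2 = 1, and the invariant factors of ∂_1 are all 1, so H_0 ≅ Z.
  H_1: rank ker ∂_1 − rank ∂_2 = (3 − 2) − 0 = 1, and there is no ∂_2, so H_1 ≅ Z.

As a check, the Euler characteristic is 3 − 3 = 0, which agrees with 1 − 1 = 0.

H_0 ≅ Z,  H_1 ≅ Z.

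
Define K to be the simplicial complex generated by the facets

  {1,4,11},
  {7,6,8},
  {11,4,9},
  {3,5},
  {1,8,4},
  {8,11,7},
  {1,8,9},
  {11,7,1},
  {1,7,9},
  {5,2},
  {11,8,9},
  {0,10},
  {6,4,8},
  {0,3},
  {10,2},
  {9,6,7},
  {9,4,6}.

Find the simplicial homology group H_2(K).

Take the total order 0 < 1 < 2 < 3 < 4 < 5 < 6 < 7 < 8 < 9 < 10 < 11 on the vertex set. Then K (dimension 2) consists of the simplices:

  0-simplices (12): [0], [1], [2], [3], [4], [5], [6], [7], [8], [9], [10], [11]
  1-simplices (23): (23 of them)
  2-simplices (12): [1,4,8], [1,4,11], [1,7,9], [1,7,11], [1,8,9], [4,6,8], [4,6,9], [4,9,11], [6,7,8], [6,7,9], [7,8,11], [8,9,11]

so the chain groups are C_0 ≅ Z^12, C_1 ≅ Z^23, C_2 ≅ Z^12.

Boundary ∂_1: C_1 → C_0 sends each edge [p,q] (with p < q) to q − p.
This gives a 12×23 integer matrix of rank 10; reducing to Smith normal form yields diagonal entries (1,1,1,1,1,1,1,1,1,1).

Boundary ∂_2: C_2 → C_1 maps a triangle to the signed sum of its edges. For instance
  ∂[6,7,9] = [7,9] − [6,9] + [6,7],
  ∂[1,4,11] = [4,11] − [1,11] + [1,4].
The resulting 23×12 matrix has rank 12, and its Smith normal form has invariant factors (1,1,1,1,1,1,1,1,1,1,1,2).

From H_k ≅ ker(∂_k) / im(∂_{k+1}) we obtain:

  H_2: rank ker ∂_2 − rank ∂_3 = (12 − 12) − 0 = 0, and there is no ∂_3, so H_2 ≅ 0.

H_2 = 0.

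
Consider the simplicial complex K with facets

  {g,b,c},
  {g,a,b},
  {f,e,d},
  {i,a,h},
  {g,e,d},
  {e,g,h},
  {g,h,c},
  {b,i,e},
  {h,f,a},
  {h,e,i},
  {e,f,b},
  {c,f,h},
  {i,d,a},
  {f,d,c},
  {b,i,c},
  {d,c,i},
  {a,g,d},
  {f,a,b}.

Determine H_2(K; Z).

Take the total order a < b < c < d < e < f < g < h < i on the vertex set. Then K (dimension 2) consists of the simplices:

  0-simplices (9): a, b, c, d, e, f, g, h, i
  1-simplices (27): ab, ad, af, ag, ah, ai, bc, be, bf, bg, bi, cd, cf, cg, ch, ci, de, df, dg, di, ef, eg, eh, ei, fh, gh, hi
  2-simplices (18): abf, abg, adg, adi, afh, ahi, bcg, bci, bef, bei, cdf, cdi, cfh, cgh, def, deg, egh, ehi

giving chain groups C_0 ≅ Z^9, C_1 ≅ Z^27, C_2 ≅ Z^18.

∂_1: C_1 → C_0 maps an edge to its endpoints' difference, ∂[p,q] = q − p. For instance
  ∂dg = g − d.
As a 9×27 matrix over Z this has rank 8, with invariant factors (1,1,1,1,1,1,1,1).

∂_2: C_2 → C_1 maps a triangle to the signed sum of its edges. For instance
  ∂bcg = cg − bg + bc,
  ∂cgh = gh − ch + cg.
As a 27×18 matrix over Z this has rank 17, with invariant factors (1,1,1,1,1,1,1,1,1,1,1,1,1,1,1,1,1).

Computing H_k = (kernel of ∂_k) / (image of ∂_{k+1}):

  H_2: rank ker ∂_2 − rank ∂_3 = (18 − 17) − 0 = 1, and there is no ∂_3, so H_2 ≅ Z.

H_2 ≅ Z.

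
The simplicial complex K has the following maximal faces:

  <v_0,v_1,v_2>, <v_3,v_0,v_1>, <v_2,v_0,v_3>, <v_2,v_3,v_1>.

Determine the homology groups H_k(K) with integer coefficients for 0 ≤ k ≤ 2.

H_0 ≅ Z,  H_1 = 0,  H_2 ≅ Z.

Order the vertices as v_0 < v_1 < v_2 < v_3. Listing each simplex with vertices in this order, K has dimension 2 with simplices:

  0-simplices (4): [v_0], [v_1], [v_2], [v_3]
  1-simplices (6): [v_0,v_1], [v_0,v_2], [v_0,v_3], [v_1,v_2], [v_1,v_3], [v_2,v_3]
  2-simplices (4): [v_0,v_1,v_2], [v_0,v_1,v_3], [v_0,v_2,v_3], [v_1,v_2,v_3]

Hence C_0 ≅ Z^4, C_1 ≅ Z^6, C_2 ≅ Z^4.

The boundary map ∂_1: C_1 → C_0 sends each edge [p,q] (with p < q) to q − p. For instance
  ∂[v_0,v_1] = [v_1] − [v_0].
As a 4×6 matrix over Z this has rank 3, with invariant factors (1,1,1).

Boundary ∂_2: C_2 → C_1 maps a triangle to the signed sum of its edges. For instance
  ∂[v_1,v_2,v_3] = [v_2,v_3] − [v_1,v_3] + [v_1,v_2],
  ∂[v_0,v_2,v_3] = [v_2,v_3] − [v_0,v_3] + [v_0,v_2].
The 6×4 boundary matrix has rank 3 and Smith normal form diag(1,1,1).

Now H_k = ker ∂_k / im ∂_{k+1}, so:

  H_0: rank C_0 − rank ∂_1 = 4 − 3 = 1, and the invariant factors of ∂_1 are all 1, so H_0 ≅ Z.
  H_1: rank ker ∂_1 − rank ∂_2 = (6 − 3) − 3 = 0, and the invariant factors of ∂_2 are all 1, so H_1 ≅ 0.
  H_2: rank ker ∂_2 − rank ∂_3 = (4 − 3) − 0 = 1, and there is no ∂_3, so H_2 ≅ Z.

As a check, the Euler characteristic is 4 − 6 + 4 = 2, which agrees with 1 − 0 + 1 = 2.
(K is a triangulation of the 2-sphere S^2.)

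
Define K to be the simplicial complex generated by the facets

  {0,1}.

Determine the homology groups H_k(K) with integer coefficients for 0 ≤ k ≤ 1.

Fix the vertex order 0 < 1 and write every simplex with vertices in increasing order. Then dim K = 1 and the simplices of K are:

  0-simplices (2): [0], [1]
  1-simplices (1): [0,1]

Hence C_0 ≅ Z^2, C_1 ≅ Z^1.

∂_1: C_1 → C_0 maps an edge to its endpoints' difference, ∂[p,q] = q − p.
This gives a 2×1 integer matrix of rank 1; reducing to Smith normal form yields diagonal entries (1).

Now H_k = ker ∂_k / im ∂_{k+1}, so:

  H_0: rank C_0 − rank ∂_1 = 2 − 1 = 1, and the invariant factors of ∂_1 are all 1, so H_0 ≅ Z.
  H_1: rank ker ∂_1 − rank ∂_2 = (1 − 1) − 0 = 0, and there is no ∂_2, so H_1 ≅ 0.

H_0 = Z,  H_1 = 0.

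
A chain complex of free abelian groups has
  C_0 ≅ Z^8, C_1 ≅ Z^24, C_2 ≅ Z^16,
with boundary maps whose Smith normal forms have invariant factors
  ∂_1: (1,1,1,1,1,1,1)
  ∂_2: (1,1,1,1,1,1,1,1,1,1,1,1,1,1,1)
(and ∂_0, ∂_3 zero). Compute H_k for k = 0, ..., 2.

H_0 = Z,  H_1 = Z^2,  H_2 = Z.

H_0: b_0 = 8 − 0 − 7 = 1; torsion from ∂_1 factors > 1: none. So H_0 = Z.
H_1: b_1 = 24 − 7 − 15 = 2; torsion from ∂_2 factors > 1: none. So H_1 = Z^2.
H_2: b_2 = 16 − 15 − 0 = 1; torsion from ∂_3 factors > 1: none. So H_2 = Z.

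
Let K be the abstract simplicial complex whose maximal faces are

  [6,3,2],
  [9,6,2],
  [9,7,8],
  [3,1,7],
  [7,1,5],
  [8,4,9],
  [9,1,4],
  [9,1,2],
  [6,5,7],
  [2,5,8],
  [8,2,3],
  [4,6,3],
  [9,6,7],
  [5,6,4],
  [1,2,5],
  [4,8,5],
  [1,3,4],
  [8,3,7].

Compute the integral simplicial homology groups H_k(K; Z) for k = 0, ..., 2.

H_0 = Z,  H_1 = Z^2,  H_2 = Z.

We work with the vertex ordering 1 < 2 < 3 < 4 < 5 < 6 < 7 < 8 < 9. The simplices of K, each written with vertices in increasing order, are:

  0-simplices (9): [1], [2], [3], [4], [5], [6], [7], [8], [9]
  1-simplices (27): (27 of them)
  2-simplices (18): [1,2,5], [1,2,9], [1,3,4], [1,3,7], [1,4,9], [1,5,7], [2,3,6], [2,3,8], [2,5,8], [2,6,9], [3,4,6], [3,7,8], [4,5,6], [4,5,8], [4,8,9], [5,6,7], [6,7,9], [7,8,9]

so the chain groups are C_0 ≅ Z^9, C_1 ≅ Z^27, C_2 ≅ Z^18.

∂_1: C_1 → C_0 maps an edge to its endpoints' difference, ∂[p,q] = q − p.
The resulting 9×27 matrix has rank 8, and its Smith normal form has invariant factors (1,1,1,1,1,1,1,1).

Boundary ∂_2: C_2 → C_1 acts by ∂[p,q,r] = [q,r] − [p,r] + [p,q]. For instance
  ∂[4,5,8] = [5,8] − [4,8] + [4,5],
  ∂[3,7,8] = [7,8] − [3,8] + [3,7].
The resulting 27×18 matrix has rank 17, and its Smith normal form has invariant factors (1,1,1,1,1,1,1,1,1,1,1,1,1,1,1,1,1).

Now H_k = ker ∂_k / im ∂_{k+1}, so:

  H_0: rank C_0 − rank ∂_1 = 9 − 8 = 1, and the invariant factors of ∂_1 are all 1, so H_0 ≅ Z.
  H_1: rank ker ∂_1 − rank ∂_2 = (27 − 8) − 17 = 2, and the invariant factors of ∂_2 are all 1, so H_1 ≅ Z^2.
  H_2: rank ker ∂_2 − rank ∂_3 = (18 − 17) − 0 = 1, and there is no ∂_3, so H_2 ≅ Z.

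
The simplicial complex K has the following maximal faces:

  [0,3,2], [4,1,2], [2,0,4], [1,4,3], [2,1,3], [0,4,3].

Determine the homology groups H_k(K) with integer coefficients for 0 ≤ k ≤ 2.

Order the vertices as 0 < 1 < 2 < 3 < 4. Listing each simplex with vertices in this order, K has dimension 2 with simplices:

  0-simplices (5): [0], [1], [2], [3], [4]
  1-simplices (9): [0,2], [0,3], [0,4], [1,2], [1,3], [1,4], [2,3], [2,4], [3,4]
  2-simplices (6): [0,2,3], [0,2,4], [0,3,4], [1,2,3], [1,2,4], [1,3,4]

Hence C_0 ≅ Z^5, C_1 ≅ Z^9, C_2 ≅ Z^6.

Boundary ∂_1: C_1 → C_0 is given by ∂[p,q] = [q] − [p]. For instance
  ∂[0,3] = [3] − [0].
This gives a 5×9 integer matrix of rank 4; reducing to Smith normal form yields diagonal entries (1,1,1,1).

∂_2: C_2 → C_1 maps a triangle to the signed sum of its edges. For instance
  ∂[0,3,4] = [3,4] − [0,4] + [0,3],
  ∂[1,3,4] = [3,4] − [1,4] + [1,3].
This gives a 9×6 integer matrix of rank 5; reducing to Smith normal form yields diagonal entries (1,1,1,1,1).

From H_k ≅ ker(∂_k) / im(∂_{k+1}) we obtain:

  H_0: rank C_0 − rank ∂_1 = 5 − 4 = 1, and the invariant factors of ∂_1 are all 1, so H_0 = Z.
  H_1: rank ker ∂_1 − rank ∂_2 = (9 − 4) − 5 = 0, and the invariant factors of ∂_2 are all 1, so H_1 = 0.
  H_2: rank ker ∂_2 − rank ∂_3 = (6 − 5) − 0 = 1, and there is no ∂_3, so H_2 = Z.

As a check, the Euler characteristic is 5 − 9 + 6 = 2, which agrees with 1 − 0 + 1 = 2.
(K is a triangulation of the 2-sphere S^2.)

H_0 ≅ Z,  H_1 = 0,  H_2 ≅ Z.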